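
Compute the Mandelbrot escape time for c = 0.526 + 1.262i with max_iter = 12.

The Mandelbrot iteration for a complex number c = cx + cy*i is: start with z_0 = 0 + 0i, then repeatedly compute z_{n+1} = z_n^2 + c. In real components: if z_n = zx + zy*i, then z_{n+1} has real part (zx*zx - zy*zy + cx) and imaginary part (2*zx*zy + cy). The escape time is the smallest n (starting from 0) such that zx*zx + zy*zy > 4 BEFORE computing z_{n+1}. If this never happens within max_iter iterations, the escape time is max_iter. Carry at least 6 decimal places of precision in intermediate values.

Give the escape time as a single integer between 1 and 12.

Answer: 2

Derivation:
z_0 = 0 + 0i, c = 0.5260 + 1.2620i
Iter 1: z = 0.5260 + 1.2620i, |z|^2 = 1.8693
Iter 2: z = -0.7900 + 2.5896i, |z|^2 = 7.3302
Escaped at iteration 2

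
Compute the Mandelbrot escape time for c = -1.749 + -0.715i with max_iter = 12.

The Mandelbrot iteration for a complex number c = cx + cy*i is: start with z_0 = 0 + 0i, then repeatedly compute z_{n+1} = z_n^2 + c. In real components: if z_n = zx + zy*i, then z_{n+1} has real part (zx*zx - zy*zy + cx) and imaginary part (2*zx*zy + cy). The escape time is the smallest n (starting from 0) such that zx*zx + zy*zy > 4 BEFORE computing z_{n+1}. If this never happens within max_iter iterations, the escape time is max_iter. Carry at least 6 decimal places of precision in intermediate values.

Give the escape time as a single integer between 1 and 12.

Answer: 3

Derivation:
z_0 = 0 + 0i, c = -1.7490 + -0.7150i
Iter 1: z = -1.7490 + -0.7150i, |z|^2 = 3.5702
Iter 2: z = 0.7988 + 1.7861i, |z|^2 = 3.8281
Iter 3: z = -4.3010 + 2.1383i, |z|^2 = 23.0711
Escaped at iteration 3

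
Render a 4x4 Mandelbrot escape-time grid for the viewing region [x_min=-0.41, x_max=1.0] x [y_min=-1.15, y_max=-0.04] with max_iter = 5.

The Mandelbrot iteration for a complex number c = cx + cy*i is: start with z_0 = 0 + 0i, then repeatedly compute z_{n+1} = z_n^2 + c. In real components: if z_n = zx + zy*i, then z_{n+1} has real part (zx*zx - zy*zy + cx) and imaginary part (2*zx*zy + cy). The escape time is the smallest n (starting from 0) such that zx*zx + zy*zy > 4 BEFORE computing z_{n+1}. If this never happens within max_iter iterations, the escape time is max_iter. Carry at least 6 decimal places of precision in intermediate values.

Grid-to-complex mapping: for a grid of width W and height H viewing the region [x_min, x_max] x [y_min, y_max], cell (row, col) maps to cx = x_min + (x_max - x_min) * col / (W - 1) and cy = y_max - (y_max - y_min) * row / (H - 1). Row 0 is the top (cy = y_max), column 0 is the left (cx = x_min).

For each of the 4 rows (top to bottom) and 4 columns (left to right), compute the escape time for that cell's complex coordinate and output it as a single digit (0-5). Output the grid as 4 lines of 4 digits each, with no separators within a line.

(row=0, col=0): c = -0.4100 + -0.0400i → escape time 5
(row=0, col=1): c = 0.0600 + -0.0400i → escape time 5
(row=0, col=2): c = 0.5300 + -0.0400i → escape time 5
(row=0, col=3): c = 1.0000 + -0.0400i → escape time 2
(row=1, col=0): c = -0.4100 + -0.4100i → escape time 5
(row=1, col=1): c = 0.0600 + -0.4100i → escape time 5
(row=1, col=2): c = 0.5300 + -0.4100i → escape time 5
(row=1, col=3): c = 1.0000 + -0.4100i → escape time 2
(row=2, col=0): c = -0.4100 + -0.7800i → escape time 5
(row=2, col=1): c = 0.0600 + -0.7800i → escape time 5
(row=2, col=2): c = 0.5300 + -0.7800i → escape time 3
(row=2, col=3): c = 1.0000 + -0.7800i → escape time 2
(row=3, col=0): c = -0.4100 + -1.1500i → escape time 3
(row=3, col=1): c = 0.0600 + -1.1500i → escape time 3
(row=3, col=2): c = 0.5300 + -1.1500i → escape time 2
(row=3, col=3): c = 1.0000 + -1.1500i → escape time 2

Answer: 5552
5552
5532
3322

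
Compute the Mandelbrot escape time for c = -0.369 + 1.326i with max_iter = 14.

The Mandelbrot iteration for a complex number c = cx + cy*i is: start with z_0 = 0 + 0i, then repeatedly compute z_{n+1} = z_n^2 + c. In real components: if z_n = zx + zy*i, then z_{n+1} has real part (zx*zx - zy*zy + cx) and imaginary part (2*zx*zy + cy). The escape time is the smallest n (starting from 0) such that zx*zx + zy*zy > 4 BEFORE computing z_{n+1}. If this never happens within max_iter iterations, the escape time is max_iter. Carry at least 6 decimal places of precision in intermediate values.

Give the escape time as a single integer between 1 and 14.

z_0 = 0 + 0i, c = -0.3690 + 1.3260i
Iter 1: z = -0.3690 + 1.3260i, |z|^2 = 1.8944
Iter 2: z = -1.9911 + 0.3474i, |z|^2 = 4.0852
Escaped at iteration 2

Answer: 2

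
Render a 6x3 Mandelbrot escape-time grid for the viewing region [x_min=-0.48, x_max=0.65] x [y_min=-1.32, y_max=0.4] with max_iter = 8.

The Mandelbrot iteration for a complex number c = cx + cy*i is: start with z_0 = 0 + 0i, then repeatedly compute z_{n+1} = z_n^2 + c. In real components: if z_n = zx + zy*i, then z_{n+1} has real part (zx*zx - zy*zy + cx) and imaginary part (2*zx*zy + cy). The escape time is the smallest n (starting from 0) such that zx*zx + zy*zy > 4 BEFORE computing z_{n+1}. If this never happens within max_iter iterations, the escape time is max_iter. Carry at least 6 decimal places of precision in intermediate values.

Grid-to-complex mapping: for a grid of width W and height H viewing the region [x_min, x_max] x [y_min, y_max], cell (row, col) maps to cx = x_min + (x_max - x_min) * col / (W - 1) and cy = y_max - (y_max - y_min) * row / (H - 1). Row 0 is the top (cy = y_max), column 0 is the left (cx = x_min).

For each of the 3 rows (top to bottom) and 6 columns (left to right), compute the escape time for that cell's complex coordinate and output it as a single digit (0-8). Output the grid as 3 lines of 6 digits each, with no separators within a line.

(row=0, col=0): c = -0.4800 + 0.4000i → escape time 8
(row=0, col=1): c = -0.2540 + 0.4000i → escape time 8
(row=0, col=2): c = -0.0280 + 0.4000i → escape time 8
(row=0, col=3): c = 0.1980 + 0.4000i → escape time 8
(row=0, col=4): c = 0.4240 + 0.4000i → escape time 8
(row=0, col=5): c = 0.6500 + 0.4000i → escape time 3
(row=1, col=0): c = -0.4800 + -0.4600i → escape time 8
(row=1, col=1): c = -0.2540 + -0.4600i → escape time 8
(row=1, col=2): c = -0.0280 + -0.4600i → escape time 8
(row=1, col=3): c = 0.1980 + -0.4600i → escape time 8
(row=1, col=4): c = 0.4240 + -0.4600i → escape time 7
(row=1, col=5): c = 0.6500 + -0.4600i → escape time 3
(row=2, col=0): c = -0.4800 + -1.3200i → escape time 3
(row=2, col=1): c = -0.2540 + -1.3200i → escape time 2
(row=2, col=2): c = -0.0280 + -1.3200i → escape time 2
(row=2, col=3): c = 0.1980 + -1.3200i → escape time 2
(row=2, col=4): c = 0.4240 + -1.3200i → escape time 2
(row=2, col=5): c = 0.6500 + -1.3200i → escape time 2

Answer: 888883
888873
322222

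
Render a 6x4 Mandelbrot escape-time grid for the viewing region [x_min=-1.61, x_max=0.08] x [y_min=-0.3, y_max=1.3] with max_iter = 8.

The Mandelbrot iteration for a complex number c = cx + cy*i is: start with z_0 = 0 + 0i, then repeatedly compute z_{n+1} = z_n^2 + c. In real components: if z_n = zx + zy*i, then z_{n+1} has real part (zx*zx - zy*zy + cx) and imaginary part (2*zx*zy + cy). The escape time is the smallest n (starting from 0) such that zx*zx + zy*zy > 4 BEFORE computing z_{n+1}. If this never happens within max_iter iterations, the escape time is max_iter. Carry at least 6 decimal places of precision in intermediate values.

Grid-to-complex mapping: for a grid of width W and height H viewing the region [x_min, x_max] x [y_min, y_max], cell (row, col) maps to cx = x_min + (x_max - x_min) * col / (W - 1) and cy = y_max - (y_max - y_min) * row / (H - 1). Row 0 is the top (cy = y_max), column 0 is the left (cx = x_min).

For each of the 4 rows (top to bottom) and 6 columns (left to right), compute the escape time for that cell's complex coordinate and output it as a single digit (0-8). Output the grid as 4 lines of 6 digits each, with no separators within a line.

(row=0, col=0): c = -1.6100 + 1.3000i → escape time 1
(row=0, col=1): c = -1.2720 + 1.3000i → escape time 2
(row=0, col=2): c = -0.9340 + 1.3000i → escape time 2
(row=0, col=3): c = -0.5960 + 1.3000i → escape time 3
(row=0, col=4): c = -0.2580 + 1.3000i → escape time 3
(row=0, col=5): c = 0.0800 + 1.3000i → escape time 2
(row=1, col=0): c = -1.6100 + 0.7667i → escape time 3
(row=1, col=1): c = -1.2720 + 0.7667i → escape time 3
(row=1, col=2): c = -0.9340 + 0.7667i → escape time 4
(row=1, col=3): c = -0.5960 + 0.7667i → escape time 5
(row=1, col=4): c = -0.2580 + 0.7667i → escape time 8
(row=1, col=5): c = 0.0800 + 0.7667i → escape time 7
(row=2, col=0): c = -1.6100 + 0.2333i → escape time 4
(row=2, col=1): c = -1.2720 + 0.2333i → escape time 8
(row=2, col=2): c = -0.9340 + 0.2333i → escape time 8
(row=2, col=3): c = -0.5960 + 0.2333i → escape time 8
(row=2, col=4): c = -0.2580 + 0.2333i → escape time 8
(row=2, col=5): c = 0.0800 + 0.2333i → escape time 8
(row=3, col=0): c = -1.6100 + -0.3000i → escape time 4
(row=3, col=1): c = -1.2720 + -0.3000i → escape time 8
(row=3, col=2): c = -0.9340 + -0.3000i → escape time 8
(row=3, col=3): c = -0.5960 + -0.3000i → escape time 8
(row=3, col=4): c = -0.2580 + -0.3000i → escape time 8
(row=3, col=5): c = 0.0800 + -0.3000i → escape time 8

Answer: 122332
334587
488888
488888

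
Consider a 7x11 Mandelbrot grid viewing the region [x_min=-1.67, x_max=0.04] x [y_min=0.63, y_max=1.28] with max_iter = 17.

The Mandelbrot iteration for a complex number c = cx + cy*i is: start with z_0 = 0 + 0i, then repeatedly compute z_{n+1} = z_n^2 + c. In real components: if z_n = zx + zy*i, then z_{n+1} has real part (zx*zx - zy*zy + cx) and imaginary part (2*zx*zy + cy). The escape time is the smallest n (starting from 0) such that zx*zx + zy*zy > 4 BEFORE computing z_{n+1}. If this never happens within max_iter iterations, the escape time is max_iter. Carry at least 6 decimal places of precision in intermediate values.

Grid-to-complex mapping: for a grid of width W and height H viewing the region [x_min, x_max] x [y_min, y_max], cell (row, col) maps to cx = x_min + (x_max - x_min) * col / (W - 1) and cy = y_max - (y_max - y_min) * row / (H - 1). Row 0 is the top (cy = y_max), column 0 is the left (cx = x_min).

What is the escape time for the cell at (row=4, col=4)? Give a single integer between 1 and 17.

Answer: 4

Derivation:
z_0 = 0 + 0i, c = -0.5300 + 1.0200i
Iter 1: z = -0.5300 + 1.0200i, |z|^2 = 1.3213
Iter 2: z = -1.2895 + -0.0612i, |z|^2 = 1.6666
Iter 3: z = 1.1291 + 1.1778i, |z|^2 = 2.6621
Iter 4: z = -0.6425 + 3.6797i, |z|^2 = 13.9530
Escaped at iteration 4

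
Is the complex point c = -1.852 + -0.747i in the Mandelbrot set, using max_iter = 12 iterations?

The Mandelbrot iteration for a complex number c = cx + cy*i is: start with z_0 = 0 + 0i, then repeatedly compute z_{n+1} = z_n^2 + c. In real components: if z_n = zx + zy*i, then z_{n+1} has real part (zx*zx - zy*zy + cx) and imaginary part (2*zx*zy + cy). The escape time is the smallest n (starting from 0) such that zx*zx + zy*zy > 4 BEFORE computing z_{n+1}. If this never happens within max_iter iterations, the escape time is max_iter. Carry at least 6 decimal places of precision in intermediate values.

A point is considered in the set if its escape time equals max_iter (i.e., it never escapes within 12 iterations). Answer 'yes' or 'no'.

Answer: no

Derivation:
z_0 = 0 + 0i, c = -1.8520 + -0.7470i
Iter 1: z = -1.8520 + -0.7470i, |z|^2 = 3.9879
Iter 2: z = 1.0199 + 2.0199i, |z|^2 = 5.1201
Escaped at iteration 2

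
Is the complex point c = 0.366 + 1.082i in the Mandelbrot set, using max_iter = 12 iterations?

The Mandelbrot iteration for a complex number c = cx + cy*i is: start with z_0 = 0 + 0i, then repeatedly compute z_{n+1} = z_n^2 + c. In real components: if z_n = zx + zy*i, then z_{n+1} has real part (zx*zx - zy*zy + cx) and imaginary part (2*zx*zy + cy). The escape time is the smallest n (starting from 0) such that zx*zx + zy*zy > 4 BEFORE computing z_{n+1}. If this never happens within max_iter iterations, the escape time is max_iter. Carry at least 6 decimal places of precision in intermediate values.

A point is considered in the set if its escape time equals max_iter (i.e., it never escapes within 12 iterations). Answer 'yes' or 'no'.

z_0 = 0 + 0i, c = 0.3660 + 1.0820i
Iter 1: z = 0.3660 + 1.0820i, |z|^2 = 1.3047
Iter 2: z = -0.6708 + 1.8740i, |z|^2 = 3.9619
Iter 3: z = -2.6960 + -1.4321i, |z|^2 = 9.3194
Escaped at iteration 3

Answer: no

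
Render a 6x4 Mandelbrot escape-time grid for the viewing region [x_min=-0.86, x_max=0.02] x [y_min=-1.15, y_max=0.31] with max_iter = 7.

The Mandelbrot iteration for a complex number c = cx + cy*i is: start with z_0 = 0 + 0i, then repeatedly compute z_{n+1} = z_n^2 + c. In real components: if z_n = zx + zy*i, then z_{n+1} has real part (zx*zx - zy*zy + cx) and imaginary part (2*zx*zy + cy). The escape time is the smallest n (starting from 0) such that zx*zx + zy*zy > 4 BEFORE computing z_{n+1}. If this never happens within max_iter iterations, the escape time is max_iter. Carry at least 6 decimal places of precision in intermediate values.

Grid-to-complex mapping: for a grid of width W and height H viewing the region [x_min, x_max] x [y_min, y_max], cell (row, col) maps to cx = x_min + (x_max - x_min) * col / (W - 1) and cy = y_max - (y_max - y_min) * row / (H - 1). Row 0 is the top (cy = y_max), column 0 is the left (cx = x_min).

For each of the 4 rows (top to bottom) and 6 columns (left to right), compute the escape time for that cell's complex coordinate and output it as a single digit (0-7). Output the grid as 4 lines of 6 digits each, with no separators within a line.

Answer: 777777
777777
467777
333454

Derivation:
(row=0, col=0): c = -0.8600 + 0.3100i → escape time 7
(row=0, col=1): c = -0.6840 + 0.3100i → escape time 7
(row=0, col=2): c = -0.5080 + 0.3100i → escape time 7
(row=0, col=3): c = -0.3320 + 0.3100i → escape time 7
(row=0, col=4): c = -0.1560 + 0.3100i → escape time 7
(row=0, col=5): c = 0.0200 + 0.3100i → escape time 7
(row=1, col=0): c = -0.8600 + -0.1767i → escape time 7
(row=1, col=1): c = -0.6840 + -0.1767i → escape time 7
(row=1, col=2): c = -0.5080 + -0.1767i → escape time 7
(row=1, col=3): c = -0.3320 + -0.1767i → escape time 7
(row=1, col=4): c = -0.1560 + -0.1767i → escape time 7
(row=1, col=5): c = 0.0200 + -0.1767i → escape time 7
(row=2, col=0): c = -0.8600 + -0.6633i → escape time 4
(row=2, col=1): c = -0.6840 + -0.6633i → escape time 6
(row=2, col=2): c = -0.5080 + -0.6633i → escape time 7
(row=2, col=3): c = -0.3320 + -0.6633i → escape time 7
(row=2, col=4): c = -0.1560 + -0.6633i → escape time 7
(row=2, col=5): c = 0.0200 + -0.6633i → escape time 7
(row=3, col=0): c = -0.8600 + -1.1500i → escape time 3
(row=3, col=1): c = -0.6840 + -1.1500i → escape time 3
(row=3, col=2): c = -0.5080 + -1.1500i → escape time 3
(row=3, col=3): c = -0.3320 + -1.1500i → escape time 4
(row=3, col=4): c = -0.1560 + -1.1500i → escape time 5
(row=3, col=5): c = 0.0200 + -1.1500i → escape time 4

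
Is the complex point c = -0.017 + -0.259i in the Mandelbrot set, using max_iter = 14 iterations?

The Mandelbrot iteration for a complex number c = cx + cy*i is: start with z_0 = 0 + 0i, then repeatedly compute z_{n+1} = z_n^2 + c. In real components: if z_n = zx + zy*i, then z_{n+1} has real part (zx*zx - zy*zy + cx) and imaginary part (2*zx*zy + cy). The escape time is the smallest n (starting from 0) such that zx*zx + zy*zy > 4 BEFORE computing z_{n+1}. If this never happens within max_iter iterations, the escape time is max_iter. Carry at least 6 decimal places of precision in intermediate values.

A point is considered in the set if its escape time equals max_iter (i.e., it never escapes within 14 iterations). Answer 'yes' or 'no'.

Answer: yes

Derivation:
z_0 = 0 + 0i, c = -0.0170 + -0.2590i
Iter 1: z = -0.0170 + -0.2590i, |z|^2 = 0.0674
Iter 2: z = -0.0838 + -0.2502i, |z|^2 = 0.0696
Iter 3: z = -0.0726 + -0.2171i, |z|^2 = 0.0524
Iter 4: z = -0.0589 + -0.2275i, |z|^2 = 0.0552
Iter 5: z = -0.0653 + -0.2322i, |z|^2 = 0.0582
Iter 6: z = -0.0667 + -0.2287i, |z|^2 = 0.0567
Iter 7: z = -0.0648 + -0.2285i, |z|^2 = 0.0564
Iter 8: z = -0.0650 + -0.2294i, |z|^2 = 0.0568
Iter 9: z = -0.0654 + -0.2292i, |z|^2 = 0.0568
Iter 10: z = -0.0652 + -0.2290i, |z|^2 = 0.0567
Iter 11: z = -0.0652 + -0.2291i, |z|^2 = 0.0567
Iter 12: z = -0.0652 + -0.2291i, |z|^2 = 0.0568
Iter 13: z = -0.0652 + -0.2291i, |z|^2 = 0.0567
Did not escape in 14 iterations → in set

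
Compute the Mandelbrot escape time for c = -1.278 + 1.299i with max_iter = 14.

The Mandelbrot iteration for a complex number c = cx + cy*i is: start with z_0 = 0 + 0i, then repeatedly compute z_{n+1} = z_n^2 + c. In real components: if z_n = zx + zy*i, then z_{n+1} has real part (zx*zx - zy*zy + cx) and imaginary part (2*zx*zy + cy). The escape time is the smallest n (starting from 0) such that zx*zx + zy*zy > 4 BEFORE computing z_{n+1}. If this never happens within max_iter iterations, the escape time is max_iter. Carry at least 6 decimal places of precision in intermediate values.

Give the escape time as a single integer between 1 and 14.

z_0 = 0 + 0i, c = -1.2780 + 1.2990i
Iter 1: z = -1.2780 + 1.2990i, |z|^2 = 3.3207
Iter 2: z = -1.3321 + -2.0212i, |z|^2 = 5.8600
Escaped at iteration 2

Answer: 2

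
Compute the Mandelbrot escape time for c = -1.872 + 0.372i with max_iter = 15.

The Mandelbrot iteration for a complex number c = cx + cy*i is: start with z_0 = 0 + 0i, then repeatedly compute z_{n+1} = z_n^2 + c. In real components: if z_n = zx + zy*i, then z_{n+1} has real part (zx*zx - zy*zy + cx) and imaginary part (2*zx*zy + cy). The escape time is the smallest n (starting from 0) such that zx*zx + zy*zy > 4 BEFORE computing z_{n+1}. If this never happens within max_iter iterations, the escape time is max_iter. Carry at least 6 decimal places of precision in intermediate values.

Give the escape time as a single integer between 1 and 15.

z_0 = 0 + 0i, c = -1.8720 + 0.3720i
Iter 1: z = -1.8720 + 0.3720i, |z|^2 = 3.6428
Iter 2: z = 1.4940 + -1.0208i, |z|^2 = 3.2740
Iter 3: z = -0.6819 + -2.6781i, |z|^2 = 7.6370
Escaped at iteration 3

Answer: 3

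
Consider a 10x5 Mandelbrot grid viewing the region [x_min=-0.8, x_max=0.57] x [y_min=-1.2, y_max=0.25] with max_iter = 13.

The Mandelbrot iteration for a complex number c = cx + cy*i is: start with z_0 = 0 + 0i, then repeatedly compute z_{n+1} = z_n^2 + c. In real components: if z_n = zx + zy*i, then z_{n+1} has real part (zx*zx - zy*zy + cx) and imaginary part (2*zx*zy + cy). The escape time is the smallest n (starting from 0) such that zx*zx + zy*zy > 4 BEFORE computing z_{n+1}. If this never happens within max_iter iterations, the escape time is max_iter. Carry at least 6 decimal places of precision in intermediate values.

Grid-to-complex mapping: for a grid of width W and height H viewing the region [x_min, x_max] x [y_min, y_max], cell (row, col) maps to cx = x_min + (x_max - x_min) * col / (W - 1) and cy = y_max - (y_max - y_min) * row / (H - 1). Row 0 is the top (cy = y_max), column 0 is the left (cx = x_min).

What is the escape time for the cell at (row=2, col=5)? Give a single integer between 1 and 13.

Answer: 13

Derivation:
z_0 = 0 + 0i, c = -0.0389 + -0.4750i
Iter 1: z = -0.0389 + -0.4750i, |z|^2 = 0.2271
Iter 2: z = -0.2630 + -0.4381i, |z|^2 = 0.2611
Iter 3: z = -0.1616 + -0.2446i, |z|^2 = 0.0859
Iter 4: z = -0.0726 + -0.3959i, |z|^2 = 0.1620
Iter 5: z = -0.1904 + -0.4175i, |z|^2 = 0.2106
Iter 6: z = -0.1770 + -0.3160i, |z|^2 = 0.1312
Iter 7: z = -0.1074 + -0.3632i, |z|^2 = 0.1434
Iter 8: z = -0.1592 + -0.3970i, |z|^2 = 0.1829
Iter 9: z = -0.1711 + -0.3486i, |z|^2 = 0.1508
Iter 10: z = -0.1311 + -0.3557i, |z|^2 = 0.1437
Iter 11: z = -0.1482 + -0.3817i, |z|^2 = 0.1677
Iter 12: z = -0.1626 + -0.3618i, |z|^2 = 0.1574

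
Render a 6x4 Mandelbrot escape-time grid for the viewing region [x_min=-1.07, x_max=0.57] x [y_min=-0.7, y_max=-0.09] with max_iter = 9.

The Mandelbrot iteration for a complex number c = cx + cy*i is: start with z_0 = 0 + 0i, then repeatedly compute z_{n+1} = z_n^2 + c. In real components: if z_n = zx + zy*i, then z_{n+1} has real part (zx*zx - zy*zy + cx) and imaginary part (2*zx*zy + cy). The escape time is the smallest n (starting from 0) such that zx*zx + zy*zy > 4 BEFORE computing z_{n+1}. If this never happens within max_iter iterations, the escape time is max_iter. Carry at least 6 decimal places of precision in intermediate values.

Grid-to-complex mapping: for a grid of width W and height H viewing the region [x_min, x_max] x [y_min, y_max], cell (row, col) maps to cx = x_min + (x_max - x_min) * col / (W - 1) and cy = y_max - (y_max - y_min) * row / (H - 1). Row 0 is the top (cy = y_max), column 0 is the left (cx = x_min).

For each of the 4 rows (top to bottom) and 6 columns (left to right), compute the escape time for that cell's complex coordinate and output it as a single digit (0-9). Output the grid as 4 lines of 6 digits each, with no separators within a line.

Answer: 999994
999994
569994
358963

Derivation:
(row=0, col=0): c = -1.0700 + -0.0900i → escape time 9
(row=0, col=1): c = -0.7420 + -0.0900i → escape time 9
(row=0, col=2): c = -0.4140 + -0.0900i → escape time 9
(row=0, col=3): c = -0.0860 + -0.0900i → escape time 9
(row=0, col=4): c = 0.2420 + -0.0900i → escape time 9
(row=0, col=5): c = 0.5700 + -0.0900i → escape time 4
(row=1, col=0): c = -1.0700 + -0.2933i → escape time 9
(row=1, col=1): c = -0.7420 + -0.2933i → escape time 9
(row=1, col=2): c = -0.4140 + -0.2933i → escape time 9
(row=1, col=3): c = -0.0860 + -0.2933i → escape time 9
(row=1, col=4): c = 0.2420 + -0.2933i → escape time 9
(row=1, col=5): c = 0.5700 + -0.2933i → escape time 4
(row=2, col=0): c = -1.0700 + -0.4967i → escape time 5
(row=2, col=1): c = -0.7420 + -0.4967i → escape time 6
(row=2, col=2): c = -0.4140 + -0.4967i → escape time 9
(row=2, col=3): c = -0.0860 + -0.4967i → escape time 9
(row=2, col=4): c = 0.2420 + -0.4967i → escape time 9
(row=2, col=5): c = 0.5700 + -0.4967i → escape time 4
(row=3, col=0): c = -1.0700 + -0.7000i → escape time 3
(row=3, col=1): c = -0.7420 + -0.7000i → escape time 5
(row=3, col=2): c = -0.4140 + -0.7000i → escape time 8
(row=3, col=3): c = -0.0860 + -0.7000i → escape time 9
(row=3, col=4): c = 0.2420 + -0.7000i → escape time 6
(row=3, col=5): c = 0.5700 + -0.7000i → escape time 3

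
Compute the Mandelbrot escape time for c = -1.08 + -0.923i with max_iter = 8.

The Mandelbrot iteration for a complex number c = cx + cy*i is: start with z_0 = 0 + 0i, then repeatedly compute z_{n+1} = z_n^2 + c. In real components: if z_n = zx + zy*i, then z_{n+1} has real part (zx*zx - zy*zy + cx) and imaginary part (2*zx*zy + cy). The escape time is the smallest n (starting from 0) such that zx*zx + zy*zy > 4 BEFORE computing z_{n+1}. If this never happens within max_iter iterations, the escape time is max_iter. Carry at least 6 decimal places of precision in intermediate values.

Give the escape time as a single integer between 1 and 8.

Answer: 3

Derivation:
z_0 = 0 + 0i, c = -1.0800 + -0.9230i
Iter 1: z = -1.0800 + -0.9230i, |z|^2 = 2.0183
Iter 2: z = -0.7655 + 1.0707i, |z|^2 = 1.7324
Iter 3: z = -1.6403 + -2.5623i, |z|^2 = 9.2559
Escaped at iteration 3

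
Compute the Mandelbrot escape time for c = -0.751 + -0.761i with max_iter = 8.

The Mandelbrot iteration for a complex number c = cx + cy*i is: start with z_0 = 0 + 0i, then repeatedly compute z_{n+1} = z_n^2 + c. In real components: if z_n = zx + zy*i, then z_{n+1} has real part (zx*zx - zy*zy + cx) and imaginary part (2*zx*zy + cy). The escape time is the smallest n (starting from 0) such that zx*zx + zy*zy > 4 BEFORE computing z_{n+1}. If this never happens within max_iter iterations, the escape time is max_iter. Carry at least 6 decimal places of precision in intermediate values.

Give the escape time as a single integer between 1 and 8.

Answer: 4

Derivation:
z_0 = 0 + 0i, c = -0.7510 + -0.7610i
Iter 1: z = -0.7510 + -0.7610i, |z|^2 = 1.1431
Iter 2: z = -0.7661 + 0.3820i, |z|^2 = 0.7329
Iter 3: z = -0.3100 + -1.3463i, |z|^2 = 1.9088
Iter 4: z = -2.4676 + 0.0737i, |z|^2 = 6.0943
Escaped at iteration 4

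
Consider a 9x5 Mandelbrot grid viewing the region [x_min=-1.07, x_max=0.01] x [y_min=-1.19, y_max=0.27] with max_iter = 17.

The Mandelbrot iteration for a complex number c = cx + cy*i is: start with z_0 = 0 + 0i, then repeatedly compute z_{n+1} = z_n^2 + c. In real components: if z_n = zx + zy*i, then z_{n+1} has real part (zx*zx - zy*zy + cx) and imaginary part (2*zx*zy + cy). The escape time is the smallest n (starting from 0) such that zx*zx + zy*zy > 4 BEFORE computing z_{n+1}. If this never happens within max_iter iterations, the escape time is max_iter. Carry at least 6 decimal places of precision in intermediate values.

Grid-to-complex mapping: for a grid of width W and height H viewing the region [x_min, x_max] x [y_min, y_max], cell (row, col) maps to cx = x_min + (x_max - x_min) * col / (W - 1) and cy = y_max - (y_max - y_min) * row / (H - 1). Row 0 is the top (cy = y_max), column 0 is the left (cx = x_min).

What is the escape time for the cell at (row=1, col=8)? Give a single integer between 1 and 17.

z_0 = 0 + 0i, c = 0.0100 + -0.0950i
Iter 1: z = 0.0100 + -0.0950i, |z|^2 = 0.0091
Iter 2: z = 0.0011 + -0.0969i, |z|^2 = 0.0094
Iter 3: z = 0.0006 + -0.0952i, |z|^2 = 0.0091
Iter 4: z = 0.0009 + -0.0951i, |z|^2 = 0.0090
Iter 5: z = 0.0010 + -0.0952i, |z|^2 = 0.0091
Iter 6: z = 0.0009 + -0.0952i, |z|^2 = 0.0091
Iter 7: z = 0.0009 + -0.0952i, |z|^2 = 0.0091
Iter 8: z = 0.0009 + -0.0952i, |z|^2 = 0.0091
Iter 9: z = 0.0009 + -0.0952i, |z|^2 = 0.0091
Iter 10: z = 0.0009 + -0.0952i, |z|^2 = 0.0091
Iter 11: z = 0.0009 + -0.0952i, |z|^2 = 0.0091
Iter 12: z = 0.0009 + -0.0952i, |z|^2 = 0.0091
Iter 13: z = 0.0009 + -0.0952i, |z|^2 = 0.0091
Iter 14: z = 0.0009 + -0.0952i, |z|^2 = 0.0091
Iter 15: z = 0.0009 + -0.0952i, |z|^2 = 0.0091
Iter 16: z = 0.0009 + -0.0952i, |z|^2 = 0.0091

Answer: 17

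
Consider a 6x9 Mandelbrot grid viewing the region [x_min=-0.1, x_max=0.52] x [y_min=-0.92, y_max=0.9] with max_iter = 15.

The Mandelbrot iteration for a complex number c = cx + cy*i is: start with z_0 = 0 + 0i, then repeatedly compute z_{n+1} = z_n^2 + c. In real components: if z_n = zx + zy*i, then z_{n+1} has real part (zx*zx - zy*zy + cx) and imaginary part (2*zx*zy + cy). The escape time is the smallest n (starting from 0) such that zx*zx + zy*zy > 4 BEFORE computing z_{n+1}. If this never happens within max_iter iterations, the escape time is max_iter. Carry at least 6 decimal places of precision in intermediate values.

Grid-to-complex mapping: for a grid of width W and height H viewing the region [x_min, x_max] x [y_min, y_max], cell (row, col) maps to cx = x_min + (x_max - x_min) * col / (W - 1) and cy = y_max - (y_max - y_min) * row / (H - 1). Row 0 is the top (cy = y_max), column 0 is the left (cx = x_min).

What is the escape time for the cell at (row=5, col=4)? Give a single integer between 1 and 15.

Answer: 15

Derivation:
z_0 = 0 + 0i, c = 0.3960 + -0.2375i
Iter 1: z = 0.3960 + -0.2375i, |z|^2 = 0.2132
Iter 2: z = 0.4964 + -0.4256i, |z|^2 = 0.4276
Iter 3: z = 0.4613 + -0.6600i, |z|^2 = 0.6484
Iter 4: z = 0.1731 + -0.8464i, |z|^2 = 0.7464
Iter 5: z = -0.2905 + -0.5306i, |z|^2 = 0.3659
Iter 6: z = 0.1989 + 0.0708i, |z|^2 = 0.0446
Iter 7: z = 0.4305 + -0.2094i, |z|^2 = 0.2292
Iter 8: z = 0.5375 + -0.4178i, |z|^2 = 0.4635
Iter 9: z = 0.5104 + -0.6866i, |z|^2 = 0.7320
Iter 10: z = 0.1850 + -0.9384i, |z|^2 = 0.9149
Iter 11: z = -0.4504 + -0.5848i, |z|^2 = 0.5449
Iter 12: z = 0.2569 + 0.2893i, |z|^2 = 0.1497
Iter 13: z = 0.3783 + -0.0889i, |z|^2 = 0.1510
Iter 14: z = 0.5312 + -0.3047i, |z|^2 = 0.3750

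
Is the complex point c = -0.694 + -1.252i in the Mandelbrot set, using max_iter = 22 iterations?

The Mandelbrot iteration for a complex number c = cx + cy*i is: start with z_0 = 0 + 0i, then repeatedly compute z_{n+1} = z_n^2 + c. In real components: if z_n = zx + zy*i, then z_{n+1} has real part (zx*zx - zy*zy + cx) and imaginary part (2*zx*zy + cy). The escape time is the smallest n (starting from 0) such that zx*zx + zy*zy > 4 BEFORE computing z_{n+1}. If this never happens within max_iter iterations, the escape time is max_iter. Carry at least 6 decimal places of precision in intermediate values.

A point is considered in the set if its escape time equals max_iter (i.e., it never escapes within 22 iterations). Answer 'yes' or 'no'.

z_0 = 0 + 0i, c = -0.6940 + -1.2520i
Iter 1: z = -0.6940 + -1.2520i, |z|^2 = 2.0491
Iter 2: z = -1.7799 + 0.4858i, |z|^2 = 3.4039
Iter 3: z = 2.2380 + -2.9812i, |z|^2 = 13.8962
Escaped at iteration 3

Answer: no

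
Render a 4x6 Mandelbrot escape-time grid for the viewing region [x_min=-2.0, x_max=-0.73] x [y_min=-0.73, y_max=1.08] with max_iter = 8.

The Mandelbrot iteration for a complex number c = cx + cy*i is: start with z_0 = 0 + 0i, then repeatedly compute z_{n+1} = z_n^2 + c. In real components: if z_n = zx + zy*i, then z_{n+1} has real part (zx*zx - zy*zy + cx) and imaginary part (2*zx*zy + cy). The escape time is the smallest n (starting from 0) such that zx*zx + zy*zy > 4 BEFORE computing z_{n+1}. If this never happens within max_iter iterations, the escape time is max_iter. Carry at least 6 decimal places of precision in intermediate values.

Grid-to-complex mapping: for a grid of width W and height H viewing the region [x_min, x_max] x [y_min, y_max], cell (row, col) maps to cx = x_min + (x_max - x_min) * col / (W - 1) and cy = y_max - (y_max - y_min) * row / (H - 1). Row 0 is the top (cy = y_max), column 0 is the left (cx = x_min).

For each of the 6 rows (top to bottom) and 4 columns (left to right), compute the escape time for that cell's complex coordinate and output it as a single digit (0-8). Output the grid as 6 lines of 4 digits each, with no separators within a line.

(row=0, col=0): c = -2.0000 + 1.0800i → escape time 1
(row=0, col=1): c = -1.5767 + 1.0800i → escape time 2
(row=0, col=2): c = -1.1533 + 1.0800i → escape time 3
(row=0, col=3): c = -0.7300 + 1.0800i → escape time 3
(row=1, col=0): c = -2.0000 + 0.7180i → escape time 1
(row=1, col=1): c = -1.5767 + 0.7180i → escape time 3
(row=1, col=2): c = -1.1533 + 0.7180i → escape time 3
(row=1, col=3): c = -0.7300 + 0.7180i → escape time 4
(row=2, col=0): c = -2.0000 + 0.3560i → escape time 1
(row=2, col=1): c = -1.5767 + 0.3560i → escape time 4
(row=2, col=2): c = -1.1533 + 0.3560i → escape time 8
(row=2, col=3): c = -0.7300 + 0.3560i → escape time 8
(row=3, col=0): c = -2.0000 + -0.0060i → escape time 1
(row=3, col=1): c = -1.5767 + -0.0060i → escape time 8
(row=3, col=2): c = -1.1533 + -0.0060i → escape time 8
(row=3, col=3): c = -0.7300 + -0.0060i → escape time 8
(row=4, col=0): c = -2.0000 + -0.3680i → escape time 1
(row=4, col=1): c = -1.5767 + -0.3680i → escape time 4
(row=4, col=2): c = -1.1533 + -0.3680i → escape time 7
(row=4, col=3): c = -0.7300 + -0.3680i → escape time 8
(row=5, col=0): c = -2.0000 + -0.7300i → escape time 1
(row=5, col=1): c = -1.5767 + -0.7300i → escape time 3
(row=5, col=2): c = -1.1533 + -0.7300i → escape time 3
(row=5, col=3): c = -0.7300 + -0.7300i → escape time 4

Answer: 1233
1334
1488
1888
1478
1334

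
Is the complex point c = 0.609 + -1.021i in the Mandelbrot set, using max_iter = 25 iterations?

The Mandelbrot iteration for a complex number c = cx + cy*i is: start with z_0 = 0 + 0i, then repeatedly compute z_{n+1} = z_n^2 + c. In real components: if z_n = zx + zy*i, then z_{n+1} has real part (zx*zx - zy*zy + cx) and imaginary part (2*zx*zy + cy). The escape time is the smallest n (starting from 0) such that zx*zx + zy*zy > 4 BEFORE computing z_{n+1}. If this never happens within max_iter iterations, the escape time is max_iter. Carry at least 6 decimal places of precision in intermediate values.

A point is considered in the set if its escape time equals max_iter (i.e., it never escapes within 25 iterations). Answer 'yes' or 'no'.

Answer: no

Derivation:
z_0 = 0 + 0i, c = 0.6090 + -1.0210i
Iter 1: z = 0.6090 + -1.0210i, |z|^2 = 1.4133
Iter 2: z = -0.0626 + -2.2646i, |z|^2 = 5.1322
Escaped at iteration 2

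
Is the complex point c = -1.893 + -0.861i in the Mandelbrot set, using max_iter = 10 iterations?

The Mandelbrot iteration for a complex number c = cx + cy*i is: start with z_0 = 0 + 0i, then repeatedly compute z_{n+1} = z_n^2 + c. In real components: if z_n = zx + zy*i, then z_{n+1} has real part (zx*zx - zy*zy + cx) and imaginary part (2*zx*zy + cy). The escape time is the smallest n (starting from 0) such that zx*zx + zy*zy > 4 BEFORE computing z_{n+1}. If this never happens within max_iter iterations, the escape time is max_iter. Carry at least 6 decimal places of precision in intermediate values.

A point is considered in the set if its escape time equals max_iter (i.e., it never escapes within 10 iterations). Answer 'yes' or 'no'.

Answer: no

Derivation:
z_0 = 0 + 0i, c = -1.8930 + -0.8610i
Iter 1: z = -1.8930 + -0.8610i, |z|^2 = 4.3248
Escaped at iteration 1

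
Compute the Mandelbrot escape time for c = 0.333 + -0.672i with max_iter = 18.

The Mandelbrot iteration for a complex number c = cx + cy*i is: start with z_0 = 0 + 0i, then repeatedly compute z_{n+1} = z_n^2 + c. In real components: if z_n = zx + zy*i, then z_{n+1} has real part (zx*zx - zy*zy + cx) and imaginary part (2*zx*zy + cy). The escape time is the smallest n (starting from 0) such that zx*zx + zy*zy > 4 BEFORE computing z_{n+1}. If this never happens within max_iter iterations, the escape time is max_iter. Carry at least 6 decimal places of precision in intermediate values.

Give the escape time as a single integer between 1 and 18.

Answer: 8

Derivation:
z_0 = 0 + 0i, c = 0.3330 + -0.6720i
Iter 1: z = 0.3330 + -0.6720i, |z|^2 = 0.5625
Iter 2: z = -0.0077 + -1.1196i, |z|^2 = 1.2535
Iter 3: z = -0.9203 + -0.6548i, |z|^2 = 1.2757
Iter 4: z = 0.7513 + 0.5332i, |z|^2 = 0.8488
Iter 5: z = 0.6131 + 0.1292i, |z|^2 = 0.3926
Iter 6: z = 0.6922 + -0.5136i, |z|^2 = 0.7429
Iter 7: z = 0.5484 + -1.3830i, |z|^2 = 2.2135
Iter 8: z = -1.2789 + -2.1890i, |z|^2 = 6.4271
Escaped at iteration 8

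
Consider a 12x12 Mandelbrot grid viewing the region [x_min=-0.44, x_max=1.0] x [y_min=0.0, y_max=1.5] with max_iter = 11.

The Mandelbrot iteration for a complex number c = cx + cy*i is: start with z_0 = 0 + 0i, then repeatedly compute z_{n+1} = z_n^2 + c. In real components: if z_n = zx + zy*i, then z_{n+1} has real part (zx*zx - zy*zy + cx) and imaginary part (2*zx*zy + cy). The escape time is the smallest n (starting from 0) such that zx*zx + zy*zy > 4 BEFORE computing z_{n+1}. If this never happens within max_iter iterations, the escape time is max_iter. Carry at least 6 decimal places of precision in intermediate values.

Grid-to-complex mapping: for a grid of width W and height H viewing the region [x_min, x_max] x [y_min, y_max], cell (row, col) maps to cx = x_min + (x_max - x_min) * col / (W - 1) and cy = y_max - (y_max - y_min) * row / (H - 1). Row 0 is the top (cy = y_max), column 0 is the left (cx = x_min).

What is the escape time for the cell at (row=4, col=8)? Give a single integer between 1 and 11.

Answer: 2

Derivation:
z_0 = 0 + 0i, c = 0.6073 + 0.9545i
Iter 1: z = 0.6073 + 0.9545i, |z|^2 = 1.2799
Iter 2: z = 0.0649 + 2.1139i, |z|^2 = 4.4727
Escaped at iteration 2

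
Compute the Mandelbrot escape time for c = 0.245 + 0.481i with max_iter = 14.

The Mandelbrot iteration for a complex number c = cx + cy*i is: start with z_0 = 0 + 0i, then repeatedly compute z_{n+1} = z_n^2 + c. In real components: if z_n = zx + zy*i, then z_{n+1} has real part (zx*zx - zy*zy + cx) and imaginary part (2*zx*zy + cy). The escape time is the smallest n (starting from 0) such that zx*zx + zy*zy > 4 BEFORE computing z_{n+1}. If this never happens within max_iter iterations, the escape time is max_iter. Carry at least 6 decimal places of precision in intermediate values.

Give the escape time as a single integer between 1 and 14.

z_0 = 0 + 0i, c = 0.2450 + 0.4810i
Iter 1: z = 0.2450 + 0.4810i, |z|^2 = 0.2914
Iter 2: z = 0.0737 + 0.7167i, |z|^2 = 0.5191
Iter 3: z = -0.2632 + 0.5866i, |z|^2 = 0.4134
Iter 4: z = -0.0298 + 0.1722i, |z|^2 = 0.0305
Iter 5: z = 0.2162 + 0.4707i, |z|^2 = 0.2684
Iter 6: z = 0.0702 + 0.6846i, |z|^2 = 0.4736
Iter 7: z = -0.2187 + 0.5771i, |z|^2 = 0.3808
Iter 8: z = -0.0402 + 0.2286i, |z|^2 = 0.0539
Iter 9: z = 0.1944 + 0.4626i, |z|^2 = 0.2518
Iter 10: z = 0.0687 + 0.6608i, |z|^2 = 0.4414
Iter 11: z = -0.1870 + 0.5719i, |z|^2 = 0.3620
Iter 12: z = -0.0471 + 0.2671i, |z|^2 = 0.0736
Iter 13: z = 0.1759 + 0.4559i, |z|^2 = 0.2387

Answer: 14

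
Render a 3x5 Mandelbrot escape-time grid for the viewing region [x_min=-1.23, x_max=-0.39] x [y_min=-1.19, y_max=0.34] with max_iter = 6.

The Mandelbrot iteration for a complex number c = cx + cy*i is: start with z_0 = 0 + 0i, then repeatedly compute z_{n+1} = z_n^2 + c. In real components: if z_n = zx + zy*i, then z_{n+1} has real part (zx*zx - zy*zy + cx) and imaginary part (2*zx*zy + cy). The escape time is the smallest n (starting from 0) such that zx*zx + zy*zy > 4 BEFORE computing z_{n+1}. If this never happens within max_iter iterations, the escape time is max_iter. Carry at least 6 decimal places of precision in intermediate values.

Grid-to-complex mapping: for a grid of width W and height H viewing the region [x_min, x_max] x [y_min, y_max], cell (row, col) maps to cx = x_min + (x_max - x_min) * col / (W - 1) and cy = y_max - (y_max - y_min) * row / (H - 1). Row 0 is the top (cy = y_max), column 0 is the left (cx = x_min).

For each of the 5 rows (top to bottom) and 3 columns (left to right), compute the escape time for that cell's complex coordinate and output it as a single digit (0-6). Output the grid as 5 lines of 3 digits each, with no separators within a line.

(row=0, col=0): c = -1.2300 + 0.3400i → escape time 6
(row=0, col=1): c = -0.8100 + 0.3400i → escape time 6
(row=0, col=2): c = -0.3900 + 0.3400i → escape time 6
(row=1, col=0): c = -1.2300 + -0.0425i → escape time 6
(row=1, col=1): c = -0.8100 + -0.0425i → escape time 6
(row=1, col=2): c = -0.3900 + -0.0425i → escape time 6
(row=2, col=0): c = -1.2300 + -0.4250i → escape time 6
(row=2, col=1): c = -0.8100 + -0.4250i → escape time 6
(row=2, col=2): c = -0.3900 + -0.4250i → escape time 6
(row=3, col=0): c = -1.2300 + -0.8075i → escape time 3
(row=3, col=1): c = -0.8100 + -0.8075i → escape time 4
(row=3, col=2): c = -0.3900 + -0.8075i → escape time 6
(row=4, col=0): c = -1.2300 + -1.1900i → escape time 2
(row=4, col=1): c = -0.8100 + -1.1900i → escape time 3
(row=4, col=2): c = -0.3900 + -1.1900i → escape time 3

Answer: 666
666
666
346
233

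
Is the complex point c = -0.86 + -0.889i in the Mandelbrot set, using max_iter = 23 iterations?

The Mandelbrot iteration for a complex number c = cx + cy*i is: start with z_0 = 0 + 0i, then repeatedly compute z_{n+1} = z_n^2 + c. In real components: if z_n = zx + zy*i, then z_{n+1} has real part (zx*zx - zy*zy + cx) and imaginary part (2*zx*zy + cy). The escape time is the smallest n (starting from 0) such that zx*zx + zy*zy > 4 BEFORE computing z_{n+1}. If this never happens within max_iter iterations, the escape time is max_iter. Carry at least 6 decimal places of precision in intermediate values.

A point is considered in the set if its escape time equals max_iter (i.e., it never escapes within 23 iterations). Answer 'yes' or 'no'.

z_0 = 0 + 0i, c = -0.8600 + -0.8890i
Iter 1: z = -0.8600 + -0.8890i, |z|^2 = 1.5299
Iter 2: z = -0.9107 + 0.6401i, |z|^2 = 1.2391
Iter 3: z = -0.4403 + -2.0549i, |z|^2 = 4.4163
Escaped at iteration 3

Answer: no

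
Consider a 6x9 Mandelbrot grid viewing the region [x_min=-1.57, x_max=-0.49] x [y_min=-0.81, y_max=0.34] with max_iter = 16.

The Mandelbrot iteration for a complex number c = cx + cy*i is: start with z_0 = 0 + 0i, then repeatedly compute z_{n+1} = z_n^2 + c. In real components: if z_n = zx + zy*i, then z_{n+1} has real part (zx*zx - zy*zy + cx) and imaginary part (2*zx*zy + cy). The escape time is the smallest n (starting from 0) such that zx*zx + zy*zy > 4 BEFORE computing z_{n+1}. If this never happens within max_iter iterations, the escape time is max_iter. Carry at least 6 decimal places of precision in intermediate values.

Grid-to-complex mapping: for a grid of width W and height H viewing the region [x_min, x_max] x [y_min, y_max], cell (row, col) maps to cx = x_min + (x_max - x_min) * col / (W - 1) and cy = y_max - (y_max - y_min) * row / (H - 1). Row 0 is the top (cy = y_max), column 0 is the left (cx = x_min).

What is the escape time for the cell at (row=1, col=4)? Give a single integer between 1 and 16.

z_0 = 0 + 0i, c = -0.7060 + 0.1963i
Iter 1: z = -0.7060 + 0.1963i, |z|^2 = 0.5370
Iter 2: z = -0.2461 + -0.0809i, |z|^2 = 0.0671
Iter 3: z = -0.6520 + 0.2360i, |z|^2 = 0.4808
Iter 4: z = -0.3366 + -0.1115i, |z|^2 = 0.1258
Iter 5: z = -0.6051 + 0.2713i, |z|^2 = 0.4398
Iter 6: z = -0.4135 + -0.1321i, |z|^2 = 0.1884
Iter 7: z = -0.5525 + 0.3055i, |z|^2 = 0.3986
Iter 8: z = -0.4941 + -0.1414i, |z|^2 = 0.2641
Iter 9: z = -0.4819 + 0.3359i, |z|^2 = 0.3451
Iter 10: z = -0.5867 + -0.1275i, |z|^2 = 0.3604
Iter 11: z = -0.3781 + 0.3459i, |z|^2 = 0.2626
Iter 12: z = -0.6827 + -0.0653i, |z|^2 = 0.4703
Iter 13: z = -0.2442 + 0.2854i, |z|^2 = 0.1411
Iter 14: z = -0.7278 + 0.0568i, |z|^2 = 0.5329
Iter 15: z = -0.1796 + 0.1135i, |z|^2 = 0.0451

Answer: 16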